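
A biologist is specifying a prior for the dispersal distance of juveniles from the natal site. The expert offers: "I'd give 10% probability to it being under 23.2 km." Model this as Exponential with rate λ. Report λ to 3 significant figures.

λ ≈ 0.00454

P(T < 23.2) = 1 − e^(−λ·23.2) = 0.1, so λ = −ln(1−0.1)/23.2 = −ln(0.9)/23.2 = 0.00454.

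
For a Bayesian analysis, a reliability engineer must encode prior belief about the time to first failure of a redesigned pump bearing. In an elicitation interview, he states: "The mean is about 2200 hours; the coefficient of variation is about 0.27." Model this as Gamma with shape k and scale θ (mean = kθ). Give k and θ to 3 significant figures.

k ≈ 13.7, θ ≈ 160

For Gamma(k, scale θ): mean = kθ, variance = kθ², so CV = 1/√k.
CV = 0.27, hence k = 1/CV² = 13.7.
Then θ = mean/k = 2200/13.7 = 160.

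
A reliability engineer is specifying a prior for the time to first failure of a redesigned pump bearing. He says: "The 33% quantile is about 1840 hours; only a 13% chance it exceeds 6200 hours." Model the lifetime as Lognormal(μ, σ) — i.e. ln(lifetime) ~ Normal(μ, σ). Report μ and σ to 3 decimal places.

If T ~ Lognormal(μ,σ) then ln T ~ Normal(μ,σ), so the p-quantile of ln T is μ + z_p·σ.
ln(1840) = 7.518 and ln(6200) = 8.732; z_{0.33} = -0.4399, z_{0.87} = 1.126.
σ = (8.732 − 7.518)/(1.126 − (-0.4399)) = 0.776.
μ = 7.518 − (-0.4399)·0.776 = 7.859.

μ ≈ 7.859, σ ≈ 0.776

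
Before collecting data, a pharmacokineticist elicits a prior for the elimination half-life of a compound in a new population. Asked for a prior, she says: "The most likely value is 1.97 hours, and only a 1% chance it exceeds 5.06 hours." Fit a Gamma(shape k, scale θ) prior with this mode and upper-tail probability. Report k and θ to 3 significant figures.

Gamma(k,θ) with k>1 has mode (k−1)θ, so θ = 1.97/(k−1).
Need P(X < 5.06) = 0.99 with θ tied to k this way. Start at k = 2, θ = 1.97: P(X<5.06) ≈ 0.726.
Too low — raise k to concentrate. Iterating converges to k ≈ 6.24.
Then θ = 1.97/(6.24−1) ≈ 0.376.

k ≈ 6.24, θ ≈ 0.376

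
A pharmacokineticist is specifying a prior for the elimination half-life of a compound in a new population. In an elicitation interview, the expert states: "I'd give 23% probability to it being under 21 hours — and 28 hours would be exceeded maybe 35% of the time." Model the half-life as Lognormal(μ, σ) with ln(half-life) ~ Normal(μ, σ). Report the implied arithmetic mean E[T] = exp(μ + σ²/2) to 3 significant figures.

If T ~ Lognormal(μ,σ) then ln T ~ Normal(μ,σ), so the p-quantile of ln T is μ + z_p·σ.
ln(21) = 3.045 and ln(28) = 3.332; z_{0.23} = -0.7388, z_{0.65} = 0.3853.
σ = (3.332 − 3.045)/(0.3853 − (-0.7388)) = 0.256.
μ = 3.045 − (-0.7388)·0.256 = 3.234.
E[T] = exp(μ + σ²/2) = exp(3.234 + 0.0327) = 26.2 hours.

E[T] ≈ 26.2 hours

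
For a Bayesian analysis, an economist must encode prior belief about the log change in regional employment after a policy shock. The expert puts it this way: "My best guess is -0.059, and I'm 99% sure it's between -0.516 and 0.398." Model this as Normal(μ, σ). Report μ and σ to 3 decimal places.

A symmetric 99% interval runs μ ± z·σ with z = 2.576.
Half-width = 0.457, so σ = 0.457/2.576 = 0.177.
μ is the stated best guess, -0.059.

μ = -0.059, σ = 0.177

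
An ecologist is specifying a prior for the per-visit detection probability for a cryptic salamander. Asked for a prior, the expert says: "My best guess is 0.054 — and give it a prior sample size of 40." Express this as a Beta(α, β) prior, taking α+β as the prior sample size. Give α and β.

α = 2.16, β = 37.84

Under the effective-sample-size interpretation, Beta(α, β) has prior mean α/(α+β) and prior sample size α+β.
So α+β = 40 and α/(α+β) = 0.054, giving α = 0.054·40 = 2.16 and β = 40 − 2.16 = 37.84.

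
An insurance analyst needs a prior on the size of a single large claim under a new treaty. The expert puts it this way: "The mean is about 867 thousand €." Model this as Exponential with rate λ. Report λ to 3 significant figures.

λ ≈ 0.00115

Exponential mean = 1/λ, so λ = 1/867.0 = 0.00115.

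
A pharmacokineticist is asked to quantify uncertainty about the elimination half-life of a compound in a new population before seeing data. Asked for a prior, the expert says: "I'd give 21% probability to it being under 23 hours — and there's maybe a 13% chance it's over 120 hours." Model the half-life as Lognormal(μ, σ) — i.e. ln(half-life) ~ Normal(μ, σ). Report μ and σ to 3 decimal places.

μ ≈ 3.825, σ ≈ 0.855

If T ~ Lognormal(μ,σ) then ln T ~ Normal(μ,σ), so the p-quantile of ln T is μ + z_p·σ.
ln(23) = 3.135 and ln(120) = 4.787; z_{0.21} = -0.8064, z_{0.87} = 1.126.
σ = (4.787 − 3.135)/(1.126 − (-0.8064)) = 0.855.
μ = 3.135 − (-0.8064)·0.855 = 3.825.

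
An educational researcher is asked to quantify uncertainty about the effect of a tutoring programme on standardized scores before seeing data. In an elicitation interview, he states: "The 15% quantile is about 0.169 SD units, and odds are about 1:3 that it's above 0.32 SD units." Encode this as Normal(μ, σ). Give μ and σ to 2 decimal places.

μ = 0.26, σ = 0.09

For Normal(μ,σ), the p-quantile is μ + z_p·σ. Here z_{0.15} = -1.036, z_{0.75} = 0.6745.
So 0.169 = μ − 1.036σ and 0.32 = μ + 0.6745σ.
Subtracting: σ = (0.32 − 0.169)/(0.6745 − (-1.036)) = 0.09.
Then μ = 0.169 − (-1.036)·0.09 = 0.26.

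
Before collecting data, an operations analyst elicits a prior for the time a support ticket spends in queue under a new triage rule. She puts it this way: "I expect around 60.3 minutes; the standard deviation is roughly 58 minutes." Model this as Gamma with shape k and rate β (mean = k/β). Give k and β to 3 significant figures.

For Gamma(k, rate β): mean = k/β, variance = k/β², so CV = 1/√k.
CV = SD/mean = 58/60.3 = 0.9619, hence k = 1/CV² = 1.08.
Then β = k/mean = 1.08/60.3 = 0.0179.

k ≈ 1.08, β ≈ 0.0179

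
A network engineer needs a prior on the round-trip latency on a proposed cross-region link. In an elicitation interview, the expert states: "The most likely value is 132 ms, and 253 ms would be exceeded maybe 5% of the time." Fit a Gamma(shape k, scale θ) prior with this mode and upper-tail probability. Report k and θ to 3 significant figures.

k ≈ 7.56, θ ≈ 20.1

Gamma(k,θ) with k>1 has mode (k−1)θ, so θ = 132/(k−1).
Need P(X < 253) = 0.95 with θ tied to k this way. Start at k = 2, θ = 132: P(X<253) ≈ 0.571.
Too low — raise k to concentrate. Iterating converges to k ≈ 7.56.
Then θ = 132/(7.56−1) ≈ 20.1.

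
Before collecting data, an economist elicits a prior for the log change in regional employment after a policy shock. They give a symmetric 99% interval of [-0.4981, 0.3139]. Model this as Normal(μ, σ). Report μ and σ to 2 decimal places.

μ = -0.09, σ = 0.16

A symmetric 99% interval runs μ ± z·σ with z = 2.576.
Half-width = 0.406, so σ = 0.406/2.576 = 0.16.
μ is the interval midpoint, -0.09.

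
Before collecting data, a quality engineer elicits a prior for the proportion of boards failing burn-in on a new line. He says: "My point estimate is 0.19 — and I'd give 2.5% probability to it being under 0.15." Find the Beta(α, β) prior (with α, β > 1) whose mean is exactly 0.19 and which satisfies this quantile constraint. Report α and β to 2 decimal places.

With mean 0.19 fixed, write α = 0.19s, β = 0.81s where s = α+β.
Need P(θ < 0.15) = 0.025 under Beta(0.19s, 0.81s). Normal approximation: (q−m)/√(m(1−m)/s) ≈ z_{0.025} = -1.96, so s ≈ 0.19·0.81·(-1.96)²/(0.15−0.19)² = 369.5.
At s = 369.5: P(θ<0.15) ≈ 0.020. Adjusting to match 0.025 gives s ≈ 337.48.
So α = 0.19·337.48 ≈ 64.12, β = 0.81·337.48 ≈ 273.36.

α ≈ 64.12, β ≈ 273.36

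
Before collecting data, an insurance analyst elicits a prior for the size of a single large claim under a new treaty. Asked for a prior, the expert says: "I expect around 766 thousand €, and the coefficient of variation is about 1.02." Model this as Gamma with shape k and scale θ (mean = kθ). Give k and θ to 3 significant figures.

For Gamma(k, scale θ): mean = kθ, variance = kθ², so CV = 1/√k.
CV = 1.02, hence k = 1/CV² = 0.961.
Then θ = mean/k = 766/0.961 = 797.

k ≈ 0.961, θ ≈ 797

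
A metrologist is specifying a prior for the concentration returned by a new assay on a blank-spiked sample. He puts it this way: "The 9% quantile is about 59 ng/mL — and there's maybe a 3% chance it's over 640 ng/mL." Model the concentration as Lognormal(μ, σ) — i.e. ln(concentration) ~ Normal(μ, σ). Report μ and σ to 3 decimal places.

If T ~ Lognormal(μ,σ) then ln T ~ Normal(μ,σ), so the p-quantile of ln T is μ + z_p·σ.
ln(59) = 4.078 and ln(640) = 6.461; z_{0.09} = -1.341, z_{0.97} = 1.881.
σ = (6.461 − 4.078)/(1.881 − (-1.341)) = 0.740.
μ = 4.078 − (-1.341)·0.740 = 5.070.

μ ≈ 5.070, σ ≈ 0.740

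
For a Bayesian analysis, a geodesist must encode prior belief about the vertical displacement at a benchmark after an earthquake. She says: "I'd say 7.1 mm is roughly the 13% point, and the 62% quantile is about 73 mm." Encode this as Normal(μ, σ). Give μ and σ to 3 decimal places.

μ = 58.941, σ = 46.024

For Normal(μ,σ), the p-quantile is μ + z_p·σ. Here z_{0.13} = -1.126, z_{0.62} = 0.3055.
So 7.1 = μ − 1.126σ and 73 = μ + 0.3055σ.
Subtracting: σ = (73 − 7.1)/(0.3055 − (-1.126)) = 46.024.
Then μ = 7.1 − (-1.126)·46.024 = 58.941.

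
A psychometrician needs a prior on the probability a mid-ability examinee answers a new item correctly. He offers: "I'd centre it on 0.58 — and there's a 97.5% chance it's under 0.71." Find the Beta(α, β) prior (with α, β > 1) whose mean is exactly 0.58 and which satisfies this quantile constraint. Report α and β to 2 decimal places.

With mean 0.58 fixed, write α = 0.58s, β = 0.42s where s = α+β.
Need P(θ < 0.71) = 0.975 under Beta(0.58s, 0.42s). Normal approximation: (q−m)/√(m(1−m)/s) ≈ z_{0.975} = 1.96, so s ≈ 0.58·0.42·(1.96)²/(0.71−0.58)² = 55.4.
At s = 55.4: P(θ<0.71) ≈ 0.979. Adjusting to match 0.975 gives s ≈ 51.48.
So α = 0.58·51.48 ≈ 29.86, β = 0.42·51.48 ≈ 21.62.

α ≈ 29.86, β ≈ 21.62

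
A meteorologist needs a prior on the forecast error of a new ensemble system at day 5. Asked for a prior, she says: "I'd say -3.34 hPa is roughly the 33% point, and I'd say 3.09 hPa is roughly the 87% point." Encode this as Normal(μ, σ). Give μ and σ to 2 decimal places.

The p-quantile of Normal(μ,σ) is μ + z_p·σ, with z_{0.33} = -0.4399 and z_{0.87} = 1.126.
Eliminate σ: μ = (z₂·x₁ − z₁·x₂)/(z₂ − z₁) = (1.126·-3.34 − (-0.4399)·3.09)/1.566 = -1.53.
Then σ = (x₂ − x₁)/(z₂ − z₁) = (3.09 − -3.34)/1.566 = 4.11.

μ = -1.53, σ = 4.11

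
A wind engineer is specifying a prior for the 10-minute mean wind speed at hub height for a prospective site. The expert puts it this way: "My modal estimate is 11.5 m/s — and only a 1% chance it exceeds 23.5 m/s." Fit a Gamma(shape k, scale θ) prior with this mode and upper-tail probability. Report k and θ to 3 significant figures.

Gamma(k,θ) with k>1 has mode (k−1)θ, so θ = 11.5/(k−1).
Need P(X < 23.5) = 0.99 with θ tied to k this way. Start at k = 2, θ = 11.5: P(X<23.5) ≈ 0.606.
Too low — raise k to concentrate. Iterating converges to k ≈ 10.6.
Then θ = 11.5/(10.6−1) ≈ 1.2.

k ≈ 10.6, θ ≈ 1.2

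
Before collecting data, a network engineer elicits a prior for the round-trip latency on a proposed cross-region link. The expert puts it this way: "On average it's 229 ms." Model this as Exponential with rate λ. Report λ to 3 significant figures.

λ ≈ 0.00437

Exponential mean = 1/λ, so λ = 1/229.0 = 0.00437.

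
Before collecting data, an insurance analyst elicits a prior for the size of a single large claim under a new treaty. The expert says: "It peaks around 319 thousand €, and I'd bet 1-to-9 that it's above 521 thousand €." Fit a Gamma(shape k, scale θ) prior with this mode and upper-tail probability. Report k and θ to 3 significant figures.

k ≈ 8.83, θ ≈ 40.7

Gamma(k,θ) with k>1 has mode (k−1)θ, so θ = 319/(k−1).
Need P(X < 521) = 0.9 with θ tied to k this way. Start at k = 2, θ = 319: P(X<521) ≈ 0.486.
Too low — raise k to concentrate. Iterating converges to k ≈ 8.83.
Then θ = 319/(8.83−1) ≈ 40.7.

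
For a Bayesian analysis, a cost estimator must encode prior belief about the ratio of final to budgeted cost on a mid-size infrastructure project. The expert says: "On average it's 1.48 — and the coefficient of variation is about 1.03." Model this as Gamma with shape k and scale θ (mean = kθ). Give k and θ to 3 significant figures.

k ≈ 0.943, θ ≈ 1.57

For Gamma(k, scale θ): mean = kθ, variance = kθ², so CV = 1/√k.
CV = 1.03, hence k = 1/CV² = 0.943.
Then θ = mean/k = 1.48/0.943 = 1.57.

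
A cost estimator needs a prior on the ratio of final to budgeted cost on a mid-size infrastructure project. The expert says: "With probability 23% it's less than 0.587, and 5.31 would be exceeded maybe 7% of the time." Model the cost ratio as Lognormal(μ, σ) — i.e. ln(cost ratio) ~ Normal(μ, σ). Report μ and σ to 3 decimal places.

μ ≈ 0.202, σ ≈ 0.994

If T ~ Lognormal(μ,σ) then ln T ~ Normal(μ,σ), so the p-quantile of ln T is μ + z_p·σ.
ln(0.587) = -0.5327 and ln(5.31) = 1.67; z_{0.23} = -0.7388, z_{0.93} = 1.476.
σ = (1.67 − -0.5327)/(1.476 − (-0.7388)) = 0.994.
μ = -0.5327 − (-0.7388)·0.994 = 0.202.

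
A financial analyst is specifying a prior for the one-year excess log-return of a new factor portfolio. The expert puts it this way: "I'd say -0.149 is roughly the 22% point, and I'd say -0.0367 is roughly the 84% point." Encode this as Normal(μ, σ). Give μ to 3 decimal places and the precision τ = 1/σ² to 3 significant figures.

For Normal(μ,σ), the p-quantile is μ + z_p·σ. Here z_{0.22} = -0.7722, z_{0.84} = 0.9945.
So -0.149 = μ − 0.7722σ and -0.0367 = μ + 0.9945σ.
Subtracting: σ = (-0.0367 − -0.149)/(0.9945 − (-0.7722)) = 0.064.
Then μ = -0.149 − (-0.7722)·0.064 = -0.100.
Precision τ = 1/σ² = 1/0.06357² = 247.

μ = -0.100, τ = 247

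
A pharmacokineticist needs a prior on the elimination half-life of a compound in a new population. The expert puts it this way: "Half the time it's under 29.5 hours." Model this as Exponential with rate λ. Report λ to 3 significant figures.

λ ≈ 0.0235

Exponential median = ln 2 / λ, so λ = ln 2 / 29.5 = 0.0235.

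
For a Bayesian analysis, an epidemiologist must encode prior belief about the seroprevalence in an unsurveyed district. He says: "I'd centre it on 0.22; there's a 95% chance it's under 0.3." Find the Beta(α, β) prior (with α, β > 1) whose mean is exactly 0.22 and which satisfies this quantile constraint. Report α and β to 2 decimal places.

α ≈ 17.42, β ≈ 61.75

With mean 0.22 fixed, write α = 0.22s, β = 0.78s where s = α+β.
Need P(θ < 0.3) = 0.95 under Beta(0.22s, 0.78s). Normal approximation: (q−m)/√(m(1−m)/s) ≈ z_{0.95} = 1.64, so s ≈ 0.22·0.78·(1.64)²/(0.3−0.22)² = 72.5.
At s = 72.5: P(θ<0.3) ≈ 0.943. Adjusting to match 0.95 gives s ≈ 79.17.
So α = 0.22·79.17 ≈ 17.42, β = 0.78·79.17 ≈ 61.75.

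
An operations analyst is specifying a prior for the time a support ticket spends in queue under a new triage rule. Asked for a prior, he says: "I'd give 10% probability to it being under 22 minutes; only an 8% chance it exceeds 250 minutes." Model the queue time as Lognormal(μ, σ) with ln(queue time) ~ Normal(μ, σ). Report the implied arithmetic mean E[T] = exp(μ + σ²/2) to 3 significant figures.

E[T] ≈ 106 minutes

If T ~ Lognormal(μ,σ) then ln T ~ Normal(μ,σ), so the p-quantile of ln T is μ + z_p·σ.
ln(22) = 3.091 and ln(250) = 5.521; z_{0.1} = -1.282, z_{0.92} = 1.405.
σ = (5.521 − 3.091)/(1.405 − (-1.282)) = 0.905.
μ = 3.091 − (-1.282)·0.905 = 4.250.
E[T] = exp(μ + σ²/2) = exp(4.250 + 0.4092) = 106 minutes.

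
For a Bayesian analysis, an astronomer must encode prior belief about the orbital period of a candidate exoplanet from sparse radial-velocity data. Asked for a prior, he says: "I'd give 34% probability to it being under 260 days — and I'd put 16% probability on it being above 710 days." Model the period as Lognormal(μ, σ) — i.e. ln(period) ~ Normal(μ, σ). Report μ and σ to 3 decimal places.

μ ≈ 5.855, σ ≈ 0.714

If T ~ Lognormal(μ,σ) then ln T ~ Normal(μ,σ), so the p-quantile of ln T is μ + z_p·σ.
ln(260) = 5.561 and ln(710) = 6.565; z_{0.34} = -0.4125, z_{0.84} = 0.9945.
σ = (6.565 − 5.561)/(0.9945 − (-0.4125)) = 0.714.
μ = 5.561 − (-0.4125)·0.714 = 5.855.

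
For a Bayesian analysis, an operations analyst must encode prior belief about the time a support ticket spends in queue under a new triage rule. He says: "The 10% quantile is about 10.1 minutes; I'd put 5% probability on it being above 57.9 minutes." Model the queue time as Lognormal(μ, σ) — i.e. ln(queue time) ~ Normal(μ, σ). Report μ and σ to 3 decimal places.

If T ~ Lognormal(μ,σ) then ln T ~ Normal(μ,σ), so the p-quantile of ln T is μ + z_p·σ.
ln(10.1) = 2.313 and ln(57.9) = 4.059; z_{0.1} = -1.282, z_{0.95} = 1.645.
σ = (4.059 − 2.313)/(1.645 − (-1.282)) = 0.597.
μ = 2.313 − (-1.282)·0.597 = 3.077.

μ ≈ 3.077, σ ≈ 0.597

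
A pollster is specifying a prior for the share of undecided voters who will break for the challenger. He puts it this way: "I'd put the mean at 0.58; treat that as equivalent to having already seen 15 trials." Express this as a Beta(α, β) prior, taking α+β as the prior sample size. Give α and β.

Under the effective-sample-size interpretation, Beta(α, β) has prior mean α/(α+β) and prior sample size α+β.
So α+β = 15 and α/(α+β) = 0.58, giving α = 0.58·15 = 8.7 and β = 15 − 8.7 = 6.3.

α = 8.7, β = 6.3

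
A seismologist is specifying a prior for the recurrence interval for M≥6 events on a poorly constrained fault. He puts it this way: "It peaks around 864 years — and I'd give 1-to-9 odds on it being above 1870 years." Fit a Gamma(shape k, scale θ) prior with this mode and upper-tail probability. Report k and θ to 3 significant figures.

Gamma(k,θ) with k>1 has mode (k−1)θ, so θ = 864/(k−1).
Need P(X < 1870) = 0.9 with θ tied to k this way. Start at k = 2, θ = 864: P(X<1870) ≈ 0.637.
Too low — raise k to concentrate. Iterating converges to k ≈ 4.22.
Then θ = 864/(4.22−1) ≈ 268.

k ≈ 4.22, θ ≈ 268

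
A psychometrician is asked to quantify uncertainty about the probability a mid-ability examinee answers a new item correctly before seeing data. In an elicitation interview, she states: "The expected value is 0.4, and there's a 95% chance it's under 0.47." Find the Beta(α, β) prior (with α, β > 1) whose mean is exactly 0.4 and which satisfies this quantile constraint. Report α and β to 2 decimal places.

With mean 0.4 fixed, write α = 0.4s, β = 0.6s where s = α+β.
Need P(θ < 0.47) = 0.95 under Beta(0.4s, 0.6s). Normal approximation: (q−m)/√(m(1−m)/s) ≈ z_{0.95} = 1.64, so s ≈ 0.4·0.6·(1.64)²/(0.47−0.4)² = 132.5.
At s = 132.5: P(θ<0.47) ≈ 0.949. Adjusting to match 0.95 gives s ≈ 134.88.
So α = 0.4·134.88 ≈ 53.95, β = 0.6·134.88 ≈ 80.93.

α ≈ 53.95, β ≈ 80.93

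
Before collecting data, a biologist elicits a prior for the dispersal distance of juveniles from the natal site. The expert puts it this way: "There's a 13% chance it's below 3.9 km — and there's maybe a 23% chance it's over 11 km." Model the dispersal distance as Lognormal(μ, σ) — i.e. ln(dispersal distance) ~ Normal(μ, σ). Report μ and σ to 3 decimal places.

μ ≈ 1.987, σ ≈ 0.556

If T ~ Lognormal(μ,σ) then ln T ~ Normal(μ,σ), so the p-quantile of ln T is μ + z_p·σ.
ln(3.9) = 1.361 and ln(11) = 2.398; z_{0.13} = -1.126, z_{0.77} = 0.7388.
σ = (2.398 − 1.361)/(0.7388 − (-1.126)) = 0.556.
μ = 1.361 − (-1.126)·0.556 = 1.987.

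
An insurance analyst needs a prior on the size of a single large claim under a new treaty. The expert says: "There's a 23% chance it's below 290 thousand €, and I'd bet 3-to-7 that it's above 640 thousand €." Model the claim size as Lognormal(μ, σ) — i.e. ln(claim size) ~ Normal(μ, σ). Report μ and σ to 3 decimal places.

μ ≈ 6.133, σ ≈ 0.627

If T ~ Lognormal(μ,σ) then ln T ~ Normal(μ,σ), so the p-quantile of ln T is μ + z_p·σ.
ln(290) = 5.67 and ln(640) = 6.461; z_{0.23} = -0.7388, z_{0.7} = 0.5244.
σ = (6.461 − 5.67)/(0.5244 − (-0.7388)) = 0.627.
μ = 5.67 − (-0.7388)·0.627 = 6.133.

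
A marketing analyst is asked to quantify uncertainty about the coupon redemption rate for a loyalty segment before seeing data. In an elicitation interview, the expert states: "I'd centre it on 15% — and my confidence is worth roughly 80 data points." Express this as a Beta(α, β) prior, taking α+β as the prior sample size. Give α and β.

Under the effective-sample-size interpretation, Beta(α, β) has prior mean α/(α+β) and prior sample size α+β.
So α+β = 80 and α/(α+β) = 0.15, giving α = 0.15·80 = 12 and β = 80 − 12 = 68.

α = 12, β = 68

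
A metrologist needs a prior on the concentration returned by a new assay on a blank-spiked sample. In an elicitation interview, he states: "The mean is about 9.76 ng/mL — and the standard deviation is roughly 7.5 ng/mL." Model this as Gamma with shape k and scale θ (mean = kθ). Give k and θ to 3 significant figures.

k ≈ 1.69, θ ≈ 5.76

For Gamma(k, scale θ): mean = kθ, variance = kθ², so CV = 1/√k.
CV = SD/mean = 7.5/9.76 = 0.7684, hence k = 1/CV² = 1.69.
Then θ = mean/k = 9.76/1.69 = 5.76.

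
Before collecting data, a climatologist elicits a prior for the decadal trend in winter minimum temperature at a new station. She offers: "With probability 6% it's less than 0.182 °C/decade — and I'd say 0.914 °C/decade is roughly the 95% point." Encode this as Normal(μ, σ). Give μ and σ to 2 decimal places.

The p-quantile of Normal(μ,σ) is μ + z_p·σ, with z_{0.06} = -1.555 and z_{0.95} = 1.645.
Eliminate σ: μ = (z₂·x₁ − z₁·x₂)/(z₂ − z₁) = (1.645·0.182 − (-1.555)·0.914)/3.2 = 0.54.
Then σ = (x₂ − x₁)/(z₂ − z₁) = (0.914 − 0.182)/3.2 = 0.23.

μ = 0.54, σ = 0.23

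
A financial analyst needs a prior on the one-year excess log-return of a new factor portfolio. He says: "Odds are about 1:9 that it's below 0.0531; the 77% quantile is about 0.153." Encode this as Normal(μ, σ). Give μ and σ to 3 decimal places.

μ = 0.116, σ = 0.049

The p-quantile of Normal(μ,σ) is μ + z_p·σ, with z_{0.1} = -1.282 and z_{0.77} = 0.7388.
Eliminate σ: μ = (z₂·x₁ − z₁·x₂)/(z₂ − z₁) = (0.7388·0.0531 − (-1.282)·0.153)/2.02 = 0.116.
Then σ = (x₂ − x₁)/(z₂ − z₁) = (0.153 − 0.0531)/2.02 = 0.049.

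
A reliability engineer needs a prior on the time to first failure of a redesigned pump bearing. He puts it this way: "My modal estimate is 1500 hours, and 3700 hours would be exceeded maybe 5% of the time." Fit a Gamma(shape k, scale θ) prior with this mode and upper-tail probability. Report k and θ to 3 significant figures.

Gamma(k,θ) with k>1 has mode (k−1)θ, so θ = 1500/(k−1).
Need P(X < 3700) = 0.95 with θ tied to k this way. Start at k = 2, θ = 1500: P(X<3700) ≈ 0.706.
Too low — raise k to concentrate. Iterating converges to k ≈ 4.34.
Then θ = 1500/(4.34−1) ≈ 450.

k ≈ 4.34, θ ≈ 450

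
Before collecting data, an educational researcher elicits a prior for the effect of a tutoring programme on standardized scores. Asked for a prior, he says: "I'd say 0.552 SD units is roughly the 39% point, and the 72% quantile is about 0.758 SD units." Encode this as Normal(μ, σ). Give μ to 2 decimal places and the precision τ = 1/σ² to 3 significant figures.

The p-quantile of Normal(μ,σ) is μ + z_p·σ, with z_{0.39} = -0.2793 and z_{0.72} = 0.5828.
Eliminate σ: μ = (z₂·x₁ − z₁·x₂)/(z₂ − z₁) = (0.5828·0.552 − (-0.2793)·0.758)/0.8622 = 0.62.
Then σ = (x₂ − x₁)/(z₂ − z₁) = (0.758 − 0.552)/0.8622 = 0.24.
Precision τ = 1/σ² = 1/0.2389² = 17.5.

μ = 0.62, τ = 17.5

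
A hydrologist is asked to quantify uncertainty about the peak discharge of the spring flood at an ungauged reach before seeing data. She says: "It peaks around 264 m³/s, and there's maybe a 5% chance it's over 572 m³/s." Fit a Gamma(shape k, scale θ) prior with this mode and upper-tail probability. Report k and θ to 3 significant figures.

Gamma(k,θ) with k>1 has mode (k−1)θ, so θ = 264/(k−1).
Need P(X < 572) = 0.95 with θ tied to k this way. Start at k = 2, θ = 264: P(X<572) ≈ 0.637.
Too low — raise k to concentrate. Iterating converges to k ≈ 5.61.
Then θ = 264/(5.61−1) ≈ 57.3.

k ≈ 5.61, θ ≈ 57.3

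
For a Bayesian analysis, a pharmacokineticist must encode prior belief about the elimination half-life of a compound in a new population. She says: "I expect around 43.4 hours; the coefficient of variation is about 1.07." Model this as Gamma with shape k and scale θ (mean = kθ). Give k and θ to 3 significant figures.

k ≈ 0.873, θ ≈ 49.7

For Gamma(k, scale θ): mean = kθ, variance = kθ², so CV = 1/√k.
CV = 1.07, hence k = 1/CV² = 0.873.
Then θ = mean/k = 43.4/0.873 = 49.7.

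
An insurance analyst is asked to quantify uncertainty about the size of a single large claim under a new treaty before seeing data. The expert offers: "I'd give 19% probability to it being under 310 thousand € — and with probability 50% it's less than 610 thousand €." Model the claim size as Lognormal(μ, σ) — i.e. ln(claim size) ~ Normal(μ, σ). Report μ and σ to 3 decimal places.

μ ≈ 6.413, σ ≈ 0.771

If T ~ Lognormal(μ,σ) then ln T ~ Normal(μ,σ), so the p-quantile of ln T is μ + z_p·σ.
ln(310) = 5.737 and ln(610) = 6.413; z_{0.19} = -0.8779, z_{0.5} = 0.
σ = (6.413 − 5.737)/(0 − (-0.8779)) = 0.771.
μ = 5.737 − (-0.8779)·0.771 = 6.413.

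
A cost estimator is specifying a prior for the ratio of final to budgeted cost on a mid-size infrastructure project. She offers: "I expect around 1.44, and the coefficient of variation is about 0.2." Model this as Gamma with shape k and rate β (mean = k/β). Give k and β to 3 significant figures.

k ≈ 25, β ≈ 17.4

For Gamma(k, rate β): mean = k/β, variance = k/β², so CV = 1/√k.
CV = 0.2, hence k = 1/CV² = 25.
Then β = k/mean = 25/1.44 = 17.4.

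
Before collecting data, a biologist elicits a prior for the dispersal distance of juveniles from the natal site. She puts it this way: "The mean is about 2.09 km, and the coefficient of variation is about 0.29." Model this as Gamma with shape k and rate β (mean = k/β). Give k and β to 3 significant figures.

For Gamma(k, rate β): mean = k/β, variance = k/β², so CV = 1/√k.
CV = 0.29, hence k = 1/CV² = 11.9.
Then β = k/mean = 11.9/2.09 = 5.69.

k ≈ 11.9, β ≈ 5.69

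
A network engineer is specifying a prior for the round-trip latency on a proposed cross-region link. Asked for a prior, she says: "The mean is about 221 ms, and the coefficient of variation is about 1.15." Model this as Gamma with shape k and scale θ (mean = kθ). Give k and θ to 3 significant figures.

k ≈ 0.756, θ ≈ 292

For Gamma(k, scale θ): mean = kθ, variance = kθ², so CV = 1/√k.
CV = 1.15, hence k = 1/CV² = 0.756.
Then θ = mean/k = 221/0.756 = 292.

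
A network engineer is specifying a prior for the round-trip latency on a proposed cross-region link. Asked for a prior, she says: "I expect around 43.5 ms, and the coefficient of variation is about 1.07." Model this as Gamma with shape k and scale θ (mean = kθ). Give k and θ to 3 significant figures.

k ≈ 0.873, θ ≈ 49.8

For Gamma(k, scale θ): mean = kθ, variance = kθ², so CV = 1/√k.
CV = 1.07, hence k = 1/CV² = 0.873.
Then θ = mean/k = 43.5/0.873 = 49.8.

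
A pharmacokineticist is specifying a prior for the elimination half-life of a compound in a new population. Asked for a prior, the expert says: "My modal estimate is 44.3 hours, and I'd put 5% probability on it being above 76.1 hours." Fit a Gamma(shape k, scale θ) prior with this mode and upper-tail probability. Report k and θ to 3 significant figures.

k ≈ 10.5, θ ≈ 4.65

Gamma(k,θ) with k>1 has mode (k−1)θ, so θ = 44.3/(k−1).
Need P(X < 76.1) = 0.95 with θ tied to k this way. Start at k = 2, θ = 44.3: P(X<76.1) ≈ 0.512.
Too low — raise k to concentrate. Iterating converges to k ≈ 10.5.
Then θ = 44.3/(10.5−1) ≈ 4.65.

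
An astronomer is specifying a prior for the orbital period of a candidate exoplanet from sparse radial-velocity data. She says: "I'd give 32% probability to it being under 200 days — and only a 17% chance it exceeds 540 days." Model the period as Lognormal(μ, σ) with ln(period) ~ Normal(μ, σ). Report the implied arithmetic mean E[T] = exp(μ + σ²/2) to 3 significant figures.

E[T] ≈ 354 days

If T ~ Lognormal(μ,σ) then ln T ~ Normal(μ,σ), so the p-quantile of ln T is μ + z_p·σ.
ln(200) = 5.298 and ln(540) = 6.292; z_{0.32} = -0.4677, z_{0.83} = 0.9542.
σ = (6.292 − 5.298)/(0.9542 − (-0.4677)) = 0.699.
μ = 5.298 − (-0.4677)·0.699 = 5.625.
E[T] = exp(μ + σ²/2) = exp(5.625 + 0.2440) = 354 days.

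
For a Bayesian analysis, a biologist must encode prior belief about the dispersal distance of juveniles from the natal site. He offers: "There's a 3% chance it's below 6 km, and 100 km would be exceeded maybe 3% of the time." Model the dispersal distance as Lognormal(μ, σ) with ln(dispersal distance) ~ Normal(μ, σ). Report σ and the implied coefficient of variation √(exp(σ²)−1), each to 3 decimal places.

σ ≈ 0.748, CV ≈ 0.866

If T ~ Lognormal(μ,σ) then ln T ~ Normal(μ,σ), so the p-quantile of ln T is μ + z_p·σ.
ln(6) = 1.792 and ln(100) = 4.605; z_{0.03} = -1.881, z_{0.97} = 1.881.
σ = (4.605 − 1.792)/(1.881 − (-1.881)) = 0.748.
μ = 1.792 − (-1.881)·0.748 = 3.198.
CV = √(exp(σ²)−1) = √(exp(0.5594)−1) = 0.866.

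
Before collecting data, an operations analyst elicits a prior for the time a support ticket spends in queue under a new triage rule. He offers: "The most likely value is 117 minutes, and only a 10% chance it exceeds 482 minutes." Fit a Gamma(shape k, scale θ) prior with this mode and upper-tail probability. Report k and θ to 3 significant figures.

Gamma(k,θ) with k>1 has mode (k−1)θ, so θ = 117/(k−1).
Need P(X < 482) = 0.9 with θ tied to k this way. Start at k = 2, θ = 117: P(X<482) ≈ 0.917.
Too high — lower k to spread out. Iterating converges to k ≈ 1.91.
Then θ = 117/(1.91−1) ≈ 128.

k ≈ 1.91, θ ≈ 128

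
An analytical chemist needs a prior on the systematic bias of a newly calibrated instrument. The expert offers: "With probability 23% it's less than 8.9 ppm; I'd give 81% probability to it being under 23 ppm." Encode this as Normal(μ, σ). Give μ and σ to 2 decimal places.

μ = 15.34, σ = 8.72

For Normal(μ,σ), the p-quantile is μ + z_p·σ. Here z_{0.23} = -0.7388, z_{0.81} = 0.8779.
So 8.9 = μ − 0.7388σ and 23 = μ + 0.8779σ.
Subtracting: σ = (23 − 8.9)/(0.8779 − (-0.7388)) = 8.72.
Then μ = 8.9 − (-0.7388)·8.72 = 15.34.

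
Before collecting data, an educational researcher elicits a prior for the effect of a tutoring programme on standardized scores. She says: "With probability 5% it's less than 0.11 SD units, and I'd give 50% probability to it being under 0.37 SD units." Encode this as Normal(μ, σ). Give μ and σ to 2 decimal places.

μ = 0.37, σ = 0.16

For Normal(μ,σ), the p-quantile is μ + z_p·σ. Here z_{0.05} = -1.645, z_{0.5} = 0.
So 0.11 = μ − 1.645σ and 0.37 = μ + 0σ.
Subtracting: σ = (0.37 − 0.11)/(0 − (-1.645)) = 0.16.
Then μ = 0.11 − (-1.645)·0.16 = 0.37.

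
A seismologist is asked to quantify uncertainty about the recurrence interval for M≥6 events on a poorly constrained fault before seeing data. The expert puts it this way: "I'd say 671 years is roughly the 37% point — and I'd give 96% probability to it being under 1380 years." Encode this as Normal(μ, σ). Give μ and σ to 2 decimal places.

μ = 783.98, σ = 340.45

For Normal(μ,σ), the p-quantile is μ + z_p·σ. Here z_{0.37} = -0.3319, z_{0.96} = 1.751.
So 671 = μ − 0.3319σ and 1380 = μ + 1.751σ.
Subtracting: σ = (1380 − 671)/(1.751 − (-0.3319)) = 340.45.
Then μ = 671 − (-0.3319)·340.45 = 783.98.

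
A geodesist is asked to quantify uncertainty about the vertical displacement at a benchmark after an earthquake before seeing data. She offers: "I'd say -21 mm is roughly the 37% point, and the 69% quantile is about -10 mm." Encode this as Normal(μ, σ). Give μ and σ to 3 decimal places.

μ = -16.590, σ = 13.290

The p-quantile of Normal(μ,σ) is μ + z_p·σ, with z_{0.37} = -0.3319 and z_{0.69} = 0.4959.
Eliminate σ: μ = (z₂·x₁ − z₁·x₂)/(z₂ − z₁) = (0.4959·-21 − (-0.3319)·-10)/0.8277 = -16.590.
Then σ = (x₂ − x₁)/(z₂ − z₁) = (-10 − -21)/0.8277 = 13.290.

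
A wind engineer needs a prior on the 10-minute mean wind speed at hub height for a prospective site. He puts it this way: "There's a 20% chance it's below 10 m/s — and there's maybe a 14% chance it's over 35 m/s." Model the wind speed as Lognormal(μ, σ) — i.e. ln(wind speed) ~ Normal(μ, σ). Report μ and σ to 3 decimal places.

μ ≈ 2.851, σ ≈ 0.652

If T ~ Lognormal(μ,σ) then ln T ~ Normal(μ,σ), so the p-quantile of ln T is μ + z_p·σ.
ln(10) = 2.303 and ln(35) = 3.555; z_{0.2} = -0.8416, z_{0.86} = 1.08.
σ = (3.555 − 2.303)/(1.08 − (-0.8416)) = 0.652.
μ = 2.303 − (-0.8416)·0.652 = 2.851.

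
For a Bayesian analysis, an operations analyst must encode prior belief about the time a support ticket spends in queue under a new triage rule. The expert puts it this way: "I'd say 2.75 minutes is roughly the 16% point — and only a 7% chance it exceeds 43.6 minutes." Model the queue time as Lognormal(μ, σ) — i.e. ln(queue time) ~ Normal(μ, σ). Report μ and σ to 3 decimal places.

If T ~ Lognormal(μ,σ) then ln T ~ Normal(μ,σ), so the p-quantile of ln T is μ + z_p·σ.
ln(2.75) = 1.012 and ln(43.6) = 3.775; z_{0.16} = -0.9945, z_{0.93} = 1.476.
σ = (3.775 − 1.012)/(1.476 − (-0.9945)) = 1.119.
μ = 1.012 − (-0.9945)·1.119 = 2.124.

μ ≈ 2.124, σ ≈ 1.119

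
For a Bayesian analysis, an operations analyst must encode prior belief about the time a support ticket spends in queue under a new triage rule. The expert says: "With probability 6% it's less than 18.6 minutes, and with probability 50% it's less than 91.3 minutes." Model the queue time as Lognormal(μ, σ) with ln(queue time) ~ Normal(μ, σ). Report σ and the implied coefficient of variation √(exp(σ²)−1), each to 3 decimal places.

If T ~ Lognormal(μ,σ) then ln T ~ Normal(μ,σ), so the p-quantile of ln T is μ + z_p·σ.
ln(18.6) = 2.923 and ln(91.3) = 4.514; z_{0.06} = -1.555, z_{0.5} = 0.
σ = (4.514 − 2.923)/(0 − (-1.555)) = 1.023.
μ = 2.923 − (-1.555)·1.023 = 4.514.
CV = √(exp(σ²)−1) = √(exp(1.0471)−1) = 1.360.

σ ≈ 1.023, CV ≈ 1.360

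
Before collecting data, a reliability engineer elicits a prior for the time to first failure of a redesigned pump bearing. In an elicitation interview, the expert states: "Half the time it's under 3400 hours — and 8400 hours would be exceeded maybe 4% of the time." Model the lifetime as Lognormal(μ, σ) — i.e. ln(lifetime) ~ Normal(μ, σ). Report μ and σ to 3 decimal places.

μ ≈ 8.132, σ ≈ 0.517

If T ~ Lognormal(μ,σ) then ln T ~ Normal(μ,σ), so the p-quantile of ln T is μ + z_p·σ.
ln(3400) = 8.132 and ln(8400) = 9.036; z_{0.5} = 0, z_{0.96} = 1.751.
σ = (9.036 − 8.132)/(1.751 − (0)) = 0.517.
μ = 8.132 − (0)·0.517 = 8.132.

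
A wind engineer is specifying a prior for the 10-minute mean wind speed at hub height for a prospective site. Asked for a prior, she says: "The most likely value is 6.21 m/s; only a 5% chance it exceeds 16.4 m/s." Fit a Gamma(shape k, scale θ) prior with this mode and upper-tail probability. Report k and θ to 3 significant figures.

k ≈ 3.86, θ ≈ 2.17

Gamma(k,θ) with k>1 has mode (k−1)θ, so θ = 6.21/(k−1).
Need P(X < 16.4) = 0.95 with θ tied to k this way. Start at k = 2, θ = 6.21: P(X<16.4) ≈ 0.740.
Too low — raise k to concentrate. Iterating converges to k ≈ 3.86.
Then θ = 6.21/(3.86−1) ≈ 2.17.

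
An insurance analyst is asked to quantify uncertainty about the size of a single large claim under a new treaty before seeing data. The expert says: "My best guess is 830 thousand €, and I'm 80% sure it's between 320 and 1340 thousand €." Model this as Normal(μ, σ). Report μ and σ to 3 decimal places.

μ = 830.000, σ = 397.955

A symmetric 80% interval runs μ ± z·σ with z = 1.282.
Half-width = 510, so σ = 510/1.282 = 397.955.
μ is the stated best guess, 830.000.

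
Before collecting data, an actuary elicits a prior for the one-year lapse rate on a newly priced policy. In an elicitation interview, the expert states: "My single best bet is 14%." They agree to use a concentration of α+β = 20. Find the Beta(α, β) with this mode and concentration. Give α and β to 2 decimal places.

α = 3.52, β = 16.48

For α,β > 1 the Beta mode is (α−1)/(α+β−2). With α+β = 20, the mode is (α−1)/18.
Set (α−1)/18 = 0.14 → α = 1 + 0.14·18 = 3.52.
β = 20 − α = 16.48.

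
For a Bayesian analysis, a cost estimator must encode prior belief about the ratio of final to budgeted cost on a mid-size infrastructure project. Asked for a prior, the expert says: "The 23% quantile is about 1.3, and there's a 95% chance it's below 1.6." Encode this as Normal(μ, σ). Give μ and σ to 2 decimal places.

The p-quantile of Normal(μ,σ) is μ + z_p·σ, with z_{0.23} = -0.7388 and z_{0.95} = 1.645.
Eliminate σ: μ = (z₂·x₁ − z₁·x₂)/(z₂ − z₁) = (1.645·1.3 − (-0.7388)·1.6)/2.384 = 1.39.
Then σ = (x₂ − x₁)/(z₂ − z₁) = (1.6 − 1.3)/2.384 = 0.13.

μ = 1.39, σ = 0.13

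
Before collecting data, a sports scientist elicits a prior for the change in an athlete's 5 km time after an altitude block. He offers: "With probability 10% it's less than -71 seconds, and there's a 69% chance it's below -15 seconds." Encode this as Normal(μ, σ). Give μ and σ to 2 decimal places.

μ = -30.62, σ = 31.51

The p-quantile of Normal(μ,σ) is μ + z_p·σ, with z_{0.1} = -1.282 and z_{0.69} = 0.4959.
Eliminate σ: μ = (z₂·x₁ − z₁·x₂)/(z₂ − z₁) = (0.4959·-71 − (-1.282)·-15)/1.777 = -30.62.
Then σ = (x₂ − x₁)/(z₂ − z₁) = (-15 − -71)/1.777 = 31.51.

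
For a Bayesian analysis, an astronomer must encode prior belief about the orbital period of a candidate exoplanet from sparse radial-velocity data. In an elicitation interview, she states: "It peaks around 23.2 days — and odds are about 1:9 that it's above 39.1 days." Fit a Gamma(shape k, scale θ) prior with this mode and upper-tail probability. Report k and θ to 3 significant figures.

Gamma(k,θ) with k>1 has mode (k−1)θ, so θ = 23.2/(k−1).
Need P(X < 39.1) = 0.9 with θ tied to k this way. Start at k = 2, θ = 23.2: P(X<39.1) ≈ 0.502.
Too low — raise k to concentrate. Iterating converges to k ≈ 7.94.
Then θ = 23.2/(7.94−1) ≈ 3.34.

k ≈ 7.94, θ ≈ 3.34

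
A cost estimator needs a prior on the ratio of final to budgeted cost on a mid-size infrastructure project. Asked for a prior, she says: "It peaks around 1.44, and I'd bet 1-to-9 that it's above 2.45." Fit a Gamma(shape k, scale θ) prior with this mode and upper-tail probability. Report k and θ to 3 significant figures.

k ≈ 7.7, θ ≈ 0.215

Gamma(k,θ) with k>1 has mode (k−1)θ, so θ = 1.44/(k−1).
Need P(X < 2.45) = 0.9 with θ tied to k this way. Start at k = 2, θ = 1.44: P(X<2.45) ≈ 0.507.
Too low — raise k to concentrate. Iterating converges to k ≈ 7.7.
Then θ = 1.44/(7.7−1) ≈ 0.215.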